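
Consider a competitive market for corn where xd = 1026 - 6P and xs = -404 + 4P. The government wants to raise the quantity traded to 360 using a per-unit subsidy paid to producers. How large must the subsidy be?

Required subsidy s = 80 per unit

At x = 360, invert demand for the buyer price: Pb = (1026 − 360)/6 = 111; invert supply for the seller price: Ps = (360 − (-404))/4 = 191.
The subsidy must fill the gap: s = Ps − Pb = 191 − 111 = 80.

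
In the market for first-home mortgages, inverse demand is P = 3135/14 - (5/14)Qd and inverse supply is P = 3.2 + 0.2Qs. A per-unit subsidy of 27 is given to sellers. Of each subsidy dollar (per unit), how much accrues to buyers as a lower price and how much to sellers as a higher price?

Pre-subsidy: 3135/14 - (5/14)Q = 3.2 + 0.2Q gives Q* = 15451/39 and P* = 3215/39.
With the subsidy, sellers receive Ps = Pb + 27 for each unit, where Pb is the price buyers pay.
On the curves, Pb = 3135/14 - (5/14)Q and Ps = 3.2 + 0.2Q; the wedge Ps − Pb = 27 gives 3.2 + 0.2Q − (3135/14 - (5/14)Q) = 27, so Q' = 17341/39.
Then Pb = 3135/14 − (5/14)·(17341/39) = 2540/39 and Ps = 3.2 + 0.2·(17341/39) = 3593/39.
Buyers' price falls by P* − Pb = 3215/39 − 2540/39 = 225/13; sellers' price rises by Ps − P* = 3593/39 − 3215/39 = 126/13.

Buyers gain 225/13 per unit; sellers gain 126/13 per unit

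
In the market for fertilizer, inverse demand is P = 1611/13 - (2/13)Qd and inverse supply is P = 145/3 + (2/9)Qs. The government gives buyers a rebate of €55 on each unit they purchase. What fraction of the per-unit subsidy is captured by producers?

Producer share = 13/22

Pre-subsidy: 1611/13 - (2/13)Q = 145/3 + (2/9)Q gives Q* = 201 and P* = 93.
With the rebate, buyers effectively pay Pb = Ps − 55, where Ps is the price sellers receive.
On the curves, Pb = 1611/13 - (2/13)Q and Ps = 145/3 + (2/9)Q; the wedge Ps − Pb = 55 gives 145/3 + (2/9)Q − (1611/13 - (2/13)Q) = 55, so Q' = 347.25.
Then Pb = 1611/13 − (2/13)·347.25 = 70.5 and Ps = 145/3 + (2/9)·347.25 = 125.5.
Buyers' price falls by P* − Pb = 93 − 70.5 = 22.5; sellers' price rises by Ps − P* = 125.5 − 93 = 32.5.
So producers capture 32.5/55 = 13/22 of each unit of subsidy.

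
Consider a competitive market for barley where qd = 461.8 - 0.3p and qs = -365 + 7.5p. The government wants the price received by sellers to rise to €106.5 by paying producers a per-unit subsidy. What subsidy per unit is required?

At a seller price of 106.5, quantity supplied is -365 + 7.5·106.5 = 433.75.
Buyers absorb 433.75 only when they pay pb with 461.8 − 0.3·pb = 433.75, i.e. pb = 93.5.
s = ps − pb = 106.5 − 93.5 = 13.

Required subsidy s = €13 per unit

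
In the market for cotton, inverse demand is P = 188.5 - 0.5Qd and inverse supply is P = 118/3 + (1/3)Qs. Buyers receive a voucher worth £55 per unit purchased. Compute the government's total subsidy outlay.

Pre-subsidy: 188.5 - 0.5Q = 118/3 + (1/3)Q gives Q* = 179 and P* = 99.
With the rebate, buyers effectively pay Pb = Ps − 55, where Ps is the price sellers receive.
On the curves, Pb = 188.5 - 0.5Q and Ps = 118/3 + (1/3)Q; the wedge Ps − Pb = 55 gives 118/3 + (1/3)Q − (188.5 - 0.5Q) = 55, so Q' = 245.
Then Pb = 188.5 − 0.5·245 = 66 and Ps = 118/3 + (1/3)·245 = 121.
Government outlay = subsidy × quantity = 55 × 245 = 13475.

Government cost = £13475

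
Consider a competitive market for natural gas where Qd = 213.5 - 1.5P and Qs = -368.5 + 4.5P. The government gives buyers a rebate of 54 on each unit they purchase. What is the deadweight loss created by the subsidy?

Deadweight loss = 1640.25

Pre-subsidy: 213.5 - 1.5P = -368.5 + 4.5P gives P* = 97, Q* = 68.
With the rebate, buyers effectively pay Pb = Ps − 54, where Ps is the price sellers receive.
Demand in terms of Ps becomes Qd = 213.5 − 1.5(Ps − 54) = 294.5 - 1.5Ps. Setting this equal to supply: 294.5 - 1.5Ps = -368.5 + 4.5Ps, so Ps = 110.5.
Buyers pay Pb = 110.5 − 54 = 56.5; Q' = -368.5 + 4.5·110.5 = 128.75.
The subsidy expands output by 128.75 − 68 = 60.75 past the efficient level; on those units the gap between marginal cost and willingness to pay runs from 0 up to 54.
DWL = ½ × 54 × 60.75 = 1640.25.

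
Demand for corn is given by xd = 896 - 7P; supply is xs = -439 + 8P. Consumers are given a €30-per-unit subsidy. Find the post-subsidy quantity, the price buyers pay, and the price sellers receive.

Pre-subsidy: 896 - 7P = -439 + 8P gives P* = 89, x* = 273.
With the rebate, buyers effectively pay Pb = Ps − 30, where Ps is the price sellers receive.
Demand in terms of Ps becomes xd = 896 − 7(Ps − 30) = 1106 - 7Ps. Setting this equal to supply: 1106 - 7Ps = -439 + 8Ps, so Ps = 103.
Buyers pay Pb = 103 − 30 = 73; x' = -439 + 8·103 = 385.

x' = 385; buyers pay €73; sellers receive €103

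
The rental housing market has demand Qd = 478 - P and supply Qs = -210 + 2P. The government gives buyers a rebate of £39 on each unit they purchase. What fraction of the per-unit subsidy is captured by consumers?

Consumer share = 2/3

Pre-subsidy: 478 - P = -210 + 2P gives P* = 688/3, Q* = 746/3.
With the rebate, buyers effectively pay Pb = Ps − 39, where Ps is the price sellers receive.
Demand in terms of Ps becomes Qd = 478 − 1(Ps − 39) = 517 - Ps. Setting this equal to supply: 517 - Ps = -210 + 2Ps, so Ps = 727/3.
Buyers pay Pb = 727/3 − 39 = 610/3; Q' = -210 + 2·(727/3) = 824/3.
Buyers' price falls by P* − Pb = 688/3 − 610/3 = 26; sellers' price rises by Ps − P* = 727/3 − 688/3 = 13.
So consumers capture 26/39 = 2/3 of each unit of subsidy.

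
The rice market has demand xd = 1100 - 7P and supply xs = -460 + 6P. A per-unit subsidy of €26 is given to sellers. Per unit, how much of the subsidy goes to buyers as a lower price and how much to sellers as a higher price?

Buyers gain €12 per unit; sellers gain €14 per unit

Pre-subsidy: 1100 - 7P = -460 + 6P gives P* = 120, x* = 260.
With the subsidy, sellers receive Ps = Pb + 26 for each unit, where Pb is the price buyers pay.
Supply in terms of Pb becomes xs = -460 + 6(Pb + 26) = -304 + 6Pb. Setting this equal to demand: 1100 - 7Pb = -304 + 6Pb, so Pb = 108.
Sellers receive Ps = 108 + 26 = 134; x' = 1100 − 7·108 = 344.
Buyers' price falls by P* − Pb = 120 − 108 = 12; sellers' price rises by Ps − P* = 134 − 120 = 14.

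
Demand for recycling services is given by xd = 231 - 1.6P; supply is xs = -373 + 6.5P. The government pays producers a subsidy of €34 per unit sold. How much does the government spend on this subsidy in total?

Pre-subsidy: 231 - 1.6P = -373 + 6.5P gives P* = 6040/81, x* = 9047/81.
With the subsidy, sellers receive Ps = Pb + 34 for each unit, where Pb is the price buyers pay.
Supply in terms of Pb becomes xs = -373 + 6.5(Pb + 34) = -152 + 6.5Pb. Setting this equal to demand: 231 - 1.6Pb = -152 + 6.5Pb, so Pb = 3830/81.
Sellers receive Ps = 3830/81 + 34 = 6584/81; x' = 231 − 1.6·(3830/81) = 12583/81.
Government outlay = subsidy × quantity = 34 × 12583/81 = 427822/81.

Government cost = 427822/81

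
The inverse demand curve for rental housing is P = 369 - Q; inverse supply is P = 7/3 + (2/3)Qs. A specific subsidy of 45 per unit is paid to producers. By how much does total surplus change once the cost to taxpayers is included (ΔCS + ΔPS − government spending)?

Net change in total surplus = -607.5

Pre-subsidy: 369 - Q = 7/3 + (2/3)Q gives Q* = 220 and P* = 149.
With the subsidy, sellers receive Ps = Pb + 45 for each unit, where Pb is the price buyers pay.
On the curves, Pb = 369 - Q and Ps = 7/3 + (2/3)Q; the wedge Ps − Pb = 45 gives 7/3 + (2/3)Q − (369 - Q) = 45, so Q' = 247.
Then Pb = 369 − 1·247 = 122 and Ps = 7/3 + (2/3)·247 = 167.
ΔCS = ½(220 + 247)(149 − 122) = 6304.5; ΔPS = ½(220 + 247)(167 − 149) = 4203.
Government spending = 45 × 247 = 11115.
Net change = 6304.5 + 4203 − 11115 = -607.5. The loss equals the DWL triangle ½·45·27.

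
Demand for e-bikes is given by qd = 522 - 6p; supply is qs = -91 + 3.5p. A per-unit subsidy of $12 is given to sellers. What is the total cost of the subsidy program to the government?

Government cost = 36792/19

Pre-subsidy: 522 - 6p = -91 + 3.5p gives p* = 1226/19, q* = 2562/19.
With the subsidy, sellers receive ps = pb + 12 for each unit, where pb is the price buyers pay.
Supply in terms of pb becomes qs = -91 + 3.5(pb + 12) = -49 + 3.5pb. Setting this equal to demand: 522 - 6pb = -49 + 3.5pb, so pb = 1142/19.
Sellers receive ps = 1142/19 + 12 = 1370/19; q' = 522 − 6·(1142/19) = 3066/19.
Government outlay = subsidy × quantity = 12 × 3066/19 = 36792/19.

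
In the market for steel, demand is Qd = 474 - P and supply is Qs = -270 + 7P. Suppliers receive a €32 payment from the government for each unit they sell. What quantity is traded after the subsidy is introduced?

Pre-subsidy: 474 - P = -270 + 7P gives P* = 93, Q* = 381.
With the subsidy, sellers receive Ps = Pb + 32 for each unit, where Pb is the price buyers pay.
Supply in terms of Pb becomes Qs = -270 + 7(Pb + 32) = -46 + 7Pb. Setting this equal to demand: 474 - Pb = -46 + 7Pb, so Pb = 65.
Sellers receive Ps = 65 + 32 = 97; Q' = 474 − 1·65 = 409.

Q' = 409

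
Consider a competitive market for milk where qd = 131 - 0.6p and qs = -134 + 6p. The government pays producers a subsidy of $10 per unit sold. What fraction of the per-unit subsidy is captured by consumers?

Pre-subsidy: 131 - 0.6p = -134 + 6p gives p* = 1325/33, q* = 1176/11.
With the subsidy, sellers receive ps = pb + 10 for each unit, where pb is the price buyers pay.
Supply in terms of pb becomes qs = -134 + 6(pb + 10) = -74 + 6pb. Setting this equal to demand: 131 - 0.6pb = -74 + 6pb, so pb = 1025/33.
Sellers receive ps = 1025/33 + 10 = 1355/33; q' = 131 − 0.6·(1025/33) = 1236/11.
Buyers' price falls by p* − pb = 1325/33 − 1025/33 = 100/11; sellers' price rises by ps − p* = 1355/33 − 1325/33 = 10/11.
So consumers capture (100/11)/10 = 10/11 of each unit of subsidy.

Consumer share = 10/11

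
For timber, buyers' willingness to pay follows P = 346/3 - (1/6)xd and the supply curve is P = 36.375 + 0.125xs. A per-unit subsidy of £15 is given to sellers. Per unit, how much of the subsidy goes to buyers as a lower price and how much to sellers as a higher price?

Pre-subsidy: 346/3 - (1/6)x = 36.375 + 0.125x gives x* = 1895/7 and P* = 983/14.
With the subsidy, sellers receive Ps = Pb + 15 for each unit, where Pb is the price buyers pay.
On the curves, Pb = 346/3 - (1/6)x and Ps = 36.375 + 0.125x; the wedge Ps − Pb = 15 gives 36.375 + 0.125x − (346/3 - (1/6)x) = 15, so x' = 2255/7.
Then Pb = 346/3 − (1/6)·(2255/7) = 863/14 and Ps = 36.375 + 0.125·(2255/7) = 1073/14.
Buyers' price falls by P* − Pb = 983/14 − 863/14 = 60/7; sellers' price rises by Ps − P* = 1073/14 − 983/14 = 45/7.

Buyers gain 60/7 per unit; sellers gain 45/7 per unit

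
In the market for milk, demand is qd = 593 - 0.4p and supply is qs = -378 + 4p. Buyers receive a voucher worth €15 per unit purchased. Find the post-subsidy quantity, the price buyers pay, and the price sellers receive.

q' = 5612/11; buyers pay 4555/22; sellers receive 4885/22

Pre-subsidy: 593 - 0.4p = -378 + 4p gives p* = 4855/22, q* = 5552/11.
With the rebate, buyers effectively pay pb = ps − 15, where ps is the price sellers receive.
Demand in terms of ps becomes qd = 593 − 0.4(ps − 15) = 599 - 0.4ps. Setting this equal to supply: 599 - 0.4ps = -378 + 4ps, so ps = 4885/22.
Buyers pay pb = 4885/22 − 15 = 4555/22; q' = -378 + 4·(4885/22) = 5612/11.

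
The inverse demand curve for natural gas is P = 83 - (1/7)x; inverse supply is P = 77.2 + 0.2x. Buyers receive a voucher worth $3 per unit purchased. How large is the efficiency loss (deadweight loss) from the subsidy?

Deadweight loss = $13.125

Pre-subsidy: 83 - (1/7)x = 77.2 + 0.2x gives x* = 203/12 and P* = 967/12.
With the rebate, buyers effectively pay Pb = Ps − 3, where Ps is the price sellers receive.
On the curves, Pb = 83 - (1/7)x and Ps = 77.2 + 0.2x; the wedge Ps − Pb = 3 gives 77.2 + 0.2x − (83 - (1/7)x) = 3, so x' = 77/3.
Then Pb = 83 − (1/7)·(77/3) = 238/3 and Ps = 77.2 + 0.2·(77/3) = 247/3.
The subsidy expands output by 77/3 − 203/12 = 8.75 past the efficient level; on those units the gap between marginal cost and willingness to pay runs from 0 up to 3.
DWL = ½ × 3 × 8.75 = 13.125.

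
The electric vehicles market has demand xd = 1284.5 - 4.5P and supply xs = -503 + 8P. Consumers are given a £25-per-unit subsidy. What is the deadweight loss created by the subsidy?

Deadweight loss = £900

Pre-subsidy: 1284.5 - 4.5P = -503 + 8P gives P* = 143, x* = 641.
With the rebate, buyers effectively pay Pb = Ps − 25, where Ps is the price sellers receive.
Demand in terms of Ps becomes xd = 1284.5 − 4.5(Ps − 25) = 1397 - 4.5Ps. Setting this equal to supply: 1397 - 4.5Ps = -503 + 8Ps, so Ps = 152.
Buyers pay Pb = 152 − 25 = 127; x' = -503 + 8·152 = 713.
The subsidy expands output by 713 − 641 = 72 past the efficient level; on those units the gap between marginal cost and willingness to pay runs from 0 up to 25.
DWL = ½ × 25 × 72 = 900.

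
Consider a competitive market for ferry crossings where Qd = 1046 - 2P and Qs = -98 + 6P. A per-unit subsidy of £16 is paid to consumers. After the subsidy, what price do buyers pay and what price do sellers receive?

Buyers pay £131; sellers receive £147

Pre-subsidy: 1046 - 2P = -98 + 6P gives P* = 143, Q* = 760.
With the rebate, buyers effectively pay Pb = Ps − 16, where Ps is the price sellers receive.
Demand in terms of Ps becomes Qd = 1046 − 2(Ps − 16) = 1078 - 2Ps. Setting this equal to supply: 1078 - 2Ps = -98 + 6Ps, so Ps = 147.
Buyers pay Pb = 147 − 16 = 131; Q' = -98 + 6·147 = 784.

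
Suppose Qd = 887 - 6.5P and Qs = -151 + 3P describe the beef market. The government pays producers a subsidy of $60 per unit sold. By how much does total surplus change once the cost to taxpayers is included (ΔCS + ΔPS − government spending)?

Pre-subsidy: 887 - 6.5P = -151 + 3P gives P* = 2076/19, Q* = 3359/19.
With the subsidy, sellers receive Ps = Pb + 60 for each unit, where Pb is the price buyers pay.
Supply in terms of Pb becomes Qs = -151 + 3(Pb + 60) = 29 + 3Pb. Setting this equal to demand: 887 - 6.5Pb = 29 + 3Pb, so Pb = 1716/19.
Sellers receive Ps = 1716/19 + 60 = 2856/19; Q' = 887 − 6.5·(1716/19) = 5699/19.
ΔCS = ½(3359/19 + 5699/19)(2076/19 − 1716/19) = 1630440/361; ΔPS = ½(3359/19 + 5699/19)(2856/19 − 2076/19) = 3532620/361.
Government spending = 60 × 5699/19 = 341940/19.
Net change = 1630440/361 + 3532620/361 − 341940/19 = -70200/19. The loss equals the DWL triangle ½·60·2340/19.

Net change in total surplus = -70200/19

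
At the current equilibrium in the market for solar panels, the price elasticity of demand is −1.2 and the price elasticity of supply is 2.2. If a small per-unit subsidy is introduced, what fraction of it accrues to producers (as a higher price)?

For a small subsidy around the equilibrium, the benefit split depends on the relative slopes, which at a point are proportional to the elasticities.
Buyer share = εs/(εs + |εd|) = 2.2/(2.2 + 1.2) = 11/17; seller share = |εd|/(εs + |εd|) = 6/17.
So producers capture 6/17 of the subsidy.

Producer share = 6/17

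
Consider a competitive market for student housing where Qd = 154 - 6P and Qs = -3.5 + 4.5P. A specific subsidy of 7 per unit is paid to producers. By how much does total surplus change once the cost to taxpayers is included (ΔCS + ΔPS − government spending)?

Pre-subsidy: 154 - 6P = -3.5 + 4.5P gives P* = 15, Q* = 64.
With the subsidy, sellers receive Ps = Pb + 7 for each unit, where Pb is the price buyers pay.
Supply in terms of Pb becomes Qs = -3.5 + 4.5(Pb + 7) = 28 + 4.5Pb. Setting this equal to demand: 154 - 6Pb = 28 + 4.5Pb, so Pb = 12.
Sellers receive Ps = 12 + 7 = 19; Q' = 154 − 6·12 = 82.
ΔCS = ½(64 + 82)(15 − 12) = 219; ΔPS = ½(64 + 82)(19 − 15) = 292.
Government spending = 7 × 82 = 574.
Net change = 219 + 292 − 574 = -63. The loss equals the DWL triangle ½·7·18.

Net change in total surplus = -63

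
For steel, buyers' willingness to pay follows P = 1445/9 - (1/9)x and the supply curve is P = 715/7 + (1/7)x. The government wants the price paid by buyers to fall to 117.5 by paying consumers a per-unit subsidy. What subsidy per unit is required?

At a buyer price of 117.5, quantity demanded is 1445 − 9·117.5 = 387.5.
Sellers supply 387.5 only when they receive Ps = 715/7 + (1/7)·387.5 = 157.5.
s = Ps − Pb = 157.5 − 117.5 = 40.

Required subsidy s = 40 per unit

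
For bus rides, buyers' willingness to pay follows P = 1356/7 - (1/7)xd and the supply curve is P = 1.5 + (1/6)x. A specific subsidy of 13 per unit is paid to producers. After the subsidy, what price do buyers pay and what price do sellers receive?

Pre-subsidy: 1356/7 - (1/7)x = 1.5 + (1/6)x gives x* = 621 and P* = 105.
With the subsidy, sellers receive Ps = Pb + 13 for each unit, where Pb is the price buyers pay.
On the curves, Pb = 1356/7 - (1/7)x and Ps = 1.5 + (1/6)x; the wedge Ps − Pb = 13 gives 1.5 + (1/6)x − (1356/7 - (1/7)x) = 13, so x' = 663.
Then Pb = 1356/7 − (1/7)·663 = 99 and Ps = 1.5 + (1/6)·663 = 112.

Buyers pay 99; sellers receive 112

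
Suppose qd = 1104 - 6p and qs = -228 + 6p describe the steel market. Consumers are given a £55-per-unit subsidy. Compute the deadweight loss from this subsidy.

Pre-subsidy: 1104 - 6p = -228 + 6p gives p* = 111, q* = 438.
With the rebate, buyers effectively pay pb = ps − 55, where ps is the price sellers receive.
Demand in terms of ps becomes qd = 1104 − 6(ps − 55) = 1434 - 6ps. Setting this equal to supply: 1434 - 6ps = -228 + 6ps, so ps = 138.5.
Buyers pay pb = 138.5 − 55 = 83.5; q' = -228 + 6·138.5 = 603.
The subsidy expands output by 603 − 438 = 165 past the efficient level; on those units the gap between marginal cost and willingness to pay runs from 0 up to 55.
DWL = ½ × 55 × 165 = 4537.5.

Deadweight loss = £4537.5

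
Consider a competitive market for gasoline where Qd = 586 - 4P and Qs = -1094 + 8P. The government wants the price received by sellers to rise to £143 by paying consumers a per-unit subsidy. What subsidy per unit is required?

Required subsidy s = £9 per unit

At a seller price of 143, quantity supplied is -1094 + 8·143 = 50.
Buyers absorb 50 only when they pay Pb with 586 − 4·Pb = 50, i.e. Pb = 134.
s = Ps − Pb = 143 − 134 = 9.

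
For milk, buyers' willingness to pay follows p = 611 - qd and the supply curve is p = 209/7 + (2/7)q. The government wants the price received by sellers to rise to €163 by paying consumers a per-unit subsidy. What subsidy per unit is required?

Required subsidy s = €18 per unit

At a seller price of 163, quantity supplied is -104.5 + 3.5·163 = 466.
Buyers absorb 466 only when they pay pb = 611 − 1·466 = 145.
s = ps − pb = 163 − 145 = 18.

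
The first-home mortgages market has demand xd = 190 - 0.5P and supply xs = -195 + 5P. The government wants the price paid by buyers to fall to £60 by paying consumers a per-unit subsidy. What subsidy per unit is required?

Required subsidy s = £11 per unit

At a buyer price of 60, quantity demanded is 190 − 0.5·60 = 160.
Sellers supply 160 only when they receive Ps with -195 + 5·Ps = 160, i.e. Ps = 71.
s = Ps − Pb = 71 − 60 = 11.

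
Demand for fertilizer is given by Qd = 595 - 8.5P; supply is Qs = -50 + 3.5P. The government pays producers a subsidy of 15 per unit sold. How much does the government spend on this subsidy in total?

Pre-subsidy: 595 - 8.5P = -50 + 3.5P gives P* = 53.75, Q* = 138.125.
With the subsidy, sellers receive Ps = Pb + 15 for each unit, where Pb is the price buyers pay.
Supply in terms of Pb becomes Qs = -50 + 3.5(Pb + 15) = 2.5 + 3.5Pb. Setting this equal to demand: 595 - 8.5Pb = 2.5 + 3.5Pb, so Pb = 49.375.
Sellers receive Ps = 49.375 + 15 = 64.375; Q' = 595 − 8.5·49.375 = 175.3125.
Government outlay = subsidy × quantity = 15 × 175.3125 = 2629.6875.

Government cost = 2629.6875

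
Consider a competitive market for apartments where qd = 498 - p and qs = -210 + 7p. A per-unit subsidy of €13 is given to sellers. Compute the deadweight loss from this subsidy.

Pre-subsidy: 498 - p = -210 + 7p gives p* = 88.5, q* = 409.5.
With the subsidy, sellers receive ps = pb + 13 for each unit, where pb is the price buyers pay.
Supply in terms of pb becomes qs = -210 + 7(pb + 13) = -119 + 7pb. Setting this equal to demand: 498 - pb = -119 + 7pb, so pb = 77.125.
Sellers receive ps = 77.125 + 13 = 90.125; q' = 498 − 1·77.125 = 420.875.
The subsidy expands output by 420.875 − 409.5 = 11.375 past the efficient level; on those units the gap between marginal cost and willingness to pay runs from 0 up to 13.
DWL = ½ × 13 × 11.375 = 73.9375.

Deadweight loss = €73.9375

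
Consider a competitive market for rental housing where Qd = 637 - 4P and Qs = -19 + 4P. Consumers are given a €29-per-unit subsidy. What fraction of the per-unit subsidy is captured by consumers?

Consumer share = 0.5

Pre-subsidy: 637 - 4P = -19 + 4P gives P* = 82, Q* = 309.
With the rebate, buyers effectively pay Pb = Ps − 29, where Ps is the price sellers receive.
Demand in terms of Ps becomes Qd = 637 − 4(Ps − 29) = 753 - 4Ps. Setting this equal to supply: 753 - 4Ps = -19 + 4Ps, so Ps = 96.5.
Buyers pay Pb = 96.5 − 29 = 67.5; Q' = -19 + 4·96.5 = 367.
Buyers' price falls by P* − Pb = 82 − 67.5 = 14.5; sellers' price rises by Ps − P* = 96.5 − 82 = 14.5.
So consumers capture 14.5/29 = 0.5 of each unit of subsidy.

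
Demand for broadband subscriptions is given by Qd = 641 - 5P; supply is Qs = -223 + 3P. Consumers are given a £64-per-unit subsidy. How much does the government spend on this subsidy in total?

Government cost = £14144

Pre-subsidy: 641 - 5P = -223 + 3P gives P* = 108, Q* = 101.
With the rebate, buyers effectively pay Pb = Ps − 64, where Ps is the price sellers receive.
Demand in terms of Ps becomes Qd = 641 − 5(Ps − 64) = 961 - 5Ps. Setting this equal to supply: 961 - 5Ps = -223 + 3Ps, so Ps = 148.
Buyers pay Pb = 148 − 64 = 84; Q' = -223 + 3·148 = 221.
Government outlay = subsidy × quantity = 64 × 221 = 14144.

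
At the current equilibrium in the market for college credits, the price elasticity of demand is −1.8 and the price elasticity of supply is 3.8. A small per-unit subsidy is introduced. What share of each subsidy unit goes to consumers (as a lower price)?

For a small subsidy around the equilibrium, the benefit split depends on the relative slopes, which at a point are proportional to the elasticities.
Buyer share = εs/(εs + |εd|) = 3.8/(3.8 + 1.8) = 19/28; seller share = |εd|/(εs + |εd|) = 9/28.

Consumer share = 19/28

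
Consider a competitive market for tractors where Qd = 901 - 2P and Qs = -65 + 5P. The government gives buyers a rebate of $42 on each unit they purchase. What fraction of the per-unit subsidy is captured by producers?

Pre-subsidy: 901 - 2P = -65 + 5P gives P* = 138, Q* = 625.
With the rebate, buyers effectively pay Pb = Ps − 42, where Ps is the price sellers receive.
Demand in terms of Ps becomes Qd = 901 − 2(Ps − 42) = 985 - 2Ps. Setting this equal to supply: 985 - 2Ps = -65 + 5Ps, so Ps = 150.
Buyers pay Pb = 150 − 42 = 108; Q' = -65 + 5·150 = 685.
Buyers' price falls by P* − Pb = 138 − 108 = 30; sellers' price rises by Ps − P* = 150 − 138 = 12.
So producers capture 12/42 = 2/7 of each unit of subsidy.

Producer share = 2/7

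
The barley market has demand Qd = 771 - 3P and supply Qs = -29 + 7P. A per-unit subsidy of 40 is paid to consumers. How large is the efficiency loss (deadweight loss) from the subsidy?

Pre-subsidy: 771 - 3P = -29 + 7P gives P* = 80, Q* = 531.
With the rebate, buyers effectively pay Pb = Ps − 40, where Ps is the price sellers receive.
Demand in terms of Ps becomes Qd = 771 − 3(Ps − 40) = 891 - 3Ps. Setting this equal to supply: 891 - 3Ps = -29 + 7Ps, so Ps = 92.
Buyers pay Pb = 92 − 40 = 52; Q' = -29 + 7·92 = 615.
The subsidy expands output by 615 − 531 = 84 past the efficient level; on those units the gap between marginal cost and willingness to pay runs from 0 up to 40.
DWL = ½ × 40 × 84 = 1680.

Deadweight loss = 1680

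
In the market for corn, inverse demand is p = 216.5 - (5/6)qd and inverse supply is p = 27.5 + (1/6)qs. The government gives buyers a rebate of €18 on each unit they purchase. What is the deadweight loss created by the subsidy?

Pre-subsidy: 216.5 - (5/6)q = 27.5 + (1/6)q gives q* = 189 and p* = 59.
With the rebate, buyers effectively pay pb = ps − 18, where ps is the price sellers receive.
On the curves, pb = 216.5 - (5/6)q and ps = 27.5 + (1/6)q; the wedge ps − pb = 18 gives 27.5 + (1/6)q − (216.5 - (5/6)q) = 18, so q' = 207.
Then pb = 216.5 − (5/6)·207 = 44 and ps = 27.5 + (1/6)·207 = 62.
The subsidy expands output by 207 − 189 = 18 past the efficient level; on those units the gap between marginal cost and willingness to pay runs from 0 up to 18.
DWL = ½ × 18 × 18 = 162.

Deadweight loss = €162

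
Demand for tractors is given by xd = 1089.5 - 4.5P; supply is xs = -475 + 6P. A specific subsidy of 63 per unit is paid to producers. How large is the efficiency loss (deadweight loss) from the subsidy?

Deadweight loss = 5103

Pre-subsidy: 1089.5 - 4.5P = -475 + 6P gives P* = 149, x* = 419.
With the subsidy, sellers receive Ps = Pb + 63 for each unit, where Pb is the price buyers pay.
Supply in terms of Pb becomes xs = -475 + 6(Pb + 63) = -97 + 6Pb. Setting this equal to demand: 1089.5 - 4.5Pb = -97 + 6Pb, so Pb = 113.
Sellers receive Ps = 113 + 63 = 176; x' = 1089.5 − 4.5·113 = 581.
The subsidy expands output by 581 − 419 = 162 past the efficient level; on those units the gap between marginal cost and willingness to pay runs from 0 up to 63.
DWL = ½ × 63 × 162 = 5103.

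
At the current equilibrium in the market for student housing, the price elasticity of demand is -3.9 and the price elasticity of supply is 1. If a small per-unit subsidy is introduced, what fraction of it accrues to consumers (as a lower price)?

For a small subsidy around the equilibrium, the benefit split depends on the relative slopes, which at a point are proportional to the elasticities.
Buyer share = εs/(εs + |εd|) = 1/(1 + 3.9) = 10/49; seller share = |εd|/(εs + |εd|) = 39/49.

Consumer share = 10/49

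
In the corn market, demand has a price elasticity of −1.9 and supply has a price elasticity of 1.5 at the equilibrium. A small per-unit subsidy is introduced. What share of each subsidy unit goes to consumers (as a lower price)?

For a small subsidy around the equilibrium, the benefit split depends on the relative slopes, which at a point are proportional to the elasticities.
Buyer share = εs/(εs + |εd|) = 1.5/(1.5 + 1.9) = 15/34; seller share = |εd|/(εs + |εd|) = 19/34.

Consumer share = 15/34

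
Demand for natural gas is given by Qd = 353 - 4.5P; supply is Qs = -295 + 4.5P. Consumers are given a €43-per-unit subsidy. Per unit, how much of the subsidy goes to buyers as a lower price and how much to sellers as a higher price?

Buyers gain €21.5 per unit; sellers gain €21.5 per unit

Pre-subsidy: 353 - 4.5P = -295 + 4.5P gives P* = 72, Q* = 29.
With the rebate, buyers effectively pay Pb = Ps − 43, where Ps is the price sellers receive.
Demand in terms of Ps becomes Qd = 353 − 4.5(Ps − 43) = 546.5 - 4.5Ps. Setting this equal to supply: 546.5 - 4.5Ps = -295 + 4.5Ps, so Ps = 93.5.
Buyers pay Pb = 93.5 − 43 = 50.5; Q' = -295 + 4.5·93.5 = 125.75.
Buyers' price falls by P* − Pb = 72 − 50.5 = 21.5; sellers' price rises by Ps − P* = 93.5 − 72 = 21.5.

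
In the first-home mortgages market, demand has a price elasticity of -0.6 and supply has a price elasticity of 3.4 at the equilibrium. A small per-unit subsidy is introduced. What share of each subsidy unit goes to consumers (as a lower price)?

For a small subsidy around the equilibrium, the benefit split depends on the relative slopes, which at a point are proportional to the elasticities.
Buyer share = εs/(εs + |εd|) = 3.4/(3.4 + 0.6) = 0.85; seller share = |εd|/(εs + |εd|) = 0.15.

Consumer share = 0.85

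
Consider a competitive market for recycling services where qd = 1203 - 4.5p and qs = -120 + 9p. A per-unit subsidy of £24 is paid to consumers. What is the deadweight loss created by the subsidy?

Deadweight loss = £864

Pre-subsidy: 1203 - 4.5p = -120 + 9p gives p* = 98, q* = 762.
With the rebate, buyers effectively pay pb = ps − 24, where ps is the price sellers receive.
Demand in terms of ps becomes qd = 1203 − 4.5(ps − 24) = 1311 - 4.5ps. Setting this equal to supply: 1311 - 4.5ps = -120 + 9ps, so ps = 106.
Buyers pay pb = 106 − 24 = 82; q' = -120 + 9·106 = 834.
The subsidy expands output by 834 − 762 = 72 past the efficient level; on those units the gap between marginal cost and willingness to pay runs from 0 up to 24.
DWL = ½ × 24 × 72 = 864.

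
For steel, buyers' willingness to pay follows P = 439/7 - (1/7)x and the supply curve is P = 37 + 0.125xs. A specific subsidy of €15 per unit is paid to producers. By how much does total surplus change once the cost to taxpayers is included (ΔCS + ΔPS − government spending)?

Net change in total surplus = -€420

Pre-subsidy: 439/7 - (1/7)x = 37 + 0.125x gives x* = 96 and P* = 49.
With the subsidy, sellers receive Ps = Pb + 15 for each unit, where Pb is the price buyers pay.
On the curves, Pb = 439/7 - (1/7)x and Ps = 37 + 0.125x; the wedge Ps − Pb = 15 gives 37 + 0.125x − (439/7 - (1/7)x) = 15, so x' = 152.
Then Pb = 439/7 − (1/7)·152 = 41 and Ps = 37 + 0.125·152 = 56.
ΔCS = ½(96 + 152)(49 − 41) = 992; ΔPS = ½(96 + 152)(56 − 49) = 868.
Government spending = 15 × 152 = 2280.
Net change = 992 + 868 − 2280 = -420. The loss equals the DWL triangle ½·15·56.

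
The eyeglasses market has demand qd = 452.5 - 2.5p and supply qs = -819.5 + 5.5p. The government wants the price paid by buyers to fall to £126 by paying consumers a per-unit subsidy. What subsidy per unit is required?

Required subsidy s = £48 per unit

At a buyer price of 126, quantity demanded is 452.5 − 2.5·126 = 137.5.
Sellers supply 137.5 only when they receive ps with -819.5 + 5.5·ps = 137.5, i.e. ps = 174.
s = ps − pb = 174 − 126 = 48.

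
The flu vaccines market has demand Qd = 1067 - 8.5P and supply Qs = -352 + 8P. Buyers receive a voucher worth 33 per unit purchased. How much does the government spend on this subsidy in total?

Government cost = 15576

Pre-subsidy: 1067 - 8.5P = -352 + 8P gives P* = 86, Q* = 336.
With the rebate, buyers effectively pay Pb = Ps − 33, where Ps is the price sellers receive.
Demand in terms of Ps becomes Qd = 1067 − 8.5(Ps − 33) = 1347.5 - 8.5Ps. Setting this equal to supply: 1347.5 - 8.5Ps = -352 + 8Ps, so Ps = 103.
Buyers pay Pb = 103 − 33 = 70; Q' = -352 + 8·103 = 472.
Government outlay = subsidy × quantity = 33 × 472 = 15576.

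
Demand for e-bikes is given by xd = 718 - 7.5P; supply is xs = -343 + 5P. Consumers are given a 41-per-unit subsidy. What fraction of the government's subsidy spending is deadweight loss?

DWL / government spending = 615/2044

Pre-subsidy: 718 - 7.5P = -343 + 5P gives P* = 84.88, x* = 81.4.
With the rebate, buyers effectively pay Pb = Ps − 41, where Ps is the price sellers receive.
Demand in terms of Ps becomes xd = 718 − 7.5(Ps − 41) = 1025.5 - 7.5Ps. Setting this equal to supply: 1025.5 - 7.5Ps = -343 + 5Ps, so Ps = 109.48.
Buyers pay Pb = 109.48 − 41 = 68.48; x' = -343 + 5·109.48 = 204.4.
ΔCS = ½(81.4 + 204.4)(84.88 − 68.48) = 2343.56; ΔPS = ½(81.4 + 204.4)(109.48 − 84.88) = 3515.34.
Government spending = 41 × 204.4 = 8380.4.
DWL = ½ × 41 × (204.4 − 81.4) = 2521.5; fraction = 2521.5 / 8380.4 = 615/2044.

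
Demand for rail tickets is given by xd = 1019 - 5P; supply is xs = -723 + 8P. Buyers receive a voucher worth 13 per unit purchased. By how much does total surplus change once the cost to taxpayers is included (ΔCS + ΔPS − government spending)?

Pre-subsidy: 1019 - 5P = -723 + 8P gives P* = 134, x* = 349.
With the rebate, buyers effectively pay Pb = Ps − 13, where Ps is the price sellers receive.
Demand in terms of Ps becomes xd = 1019 − 5(Ps − 13) = 1084 - 5Ps. Setting this equal to supply: 1084 - 5Ps = -723 + 8Ps, so Ps = 139.
Buyers pay Pb = 139 − 13 = 126; x' = -723 + 8·139 = 389.
ΔCS = ½(349 + 389)(134 − 126) = 2952; ΔPS = ½(349 + 389)(139 − 134) = 1845.
Government spending = 13 × 389 = 5057.
Net change = 2952 + 1845 − 5057 = -260. The loss equals the DWL triangle ½·13·40.

Net change in total surplus = -260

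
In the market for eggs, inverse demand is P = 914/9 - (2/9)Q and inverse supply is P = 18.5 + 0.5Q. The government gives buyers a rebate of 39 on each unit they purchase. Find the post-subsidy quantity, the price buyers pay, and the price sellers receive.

Q' = 169; buyers pay 64; sellers receive 103

Pre-subsidy: 914/9 - (2/9)Q = 18.5 + 0.5Q gives Q* = 115 and P* = 76.
With the rebate, buyers effectively pay Pb = Ps − 39, where Ps is the price sellers receive.
On the curves, Pb = 914/9 - (2/9)Q and Ps = 18.5 + 0.5Q; the wedge Ps − Pb = 39 gives 18.5 + 0.5Q − (914/9 - (2/9)Q) = 39, so Q' = 169.
Then Pb = 914/9 − (2/9)·169 = 64 and Ps = 18.5 + 0.5·169 = 103.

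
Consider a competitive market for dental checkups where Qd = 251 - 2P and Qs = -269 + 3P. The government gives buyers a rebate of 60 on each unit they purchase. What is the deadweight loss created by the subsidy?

Pre-subsidy: 251 - 2P = -269 + 3P gives P* = 104, Q* = 43.
With the rebate, buyers effectively pay Pb = Ps − 60, where Ps is the price sellers receive.
Demand in terms of Ps becomes Qd = 251 − 2(Ps − 60) = 371 - 2Ps. Setting this equal to supply: 371 - 2Ps = -269 + 3Ps, so Ps = 128.
Buyers pay Pb = 128 − 60 = 68; Q' = -269 + 3·128 = 115.
The subsidy expands output by 115 − 43 = 72 past the efficient level; on those units the gap between marginal cost and willingness to pay runs from 0 up to 60.
DWL = ½ × 60 × 72 = 2160.

Deadweight loss = 2160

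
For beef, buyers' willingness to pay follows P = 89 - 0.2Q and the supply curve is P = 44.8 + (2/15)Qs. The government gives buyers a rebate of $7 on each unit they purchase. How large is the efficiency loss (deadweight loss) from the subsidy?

Deadweight loss = $73.5

Pre-subsidy: 89 - 0.2Q = 44.8 + (2/15)Q gives Q* = 132.6 and P* = 62.48.
With the rebate, buyers effectively pay Pb = Ps − 7, where Ps is the price sellers receive.
On the curves, Pb = 89 - 0.2Q and Ps = 44.8 + (2/15)Q; the wedge Ps − Pb = 7 gives 44.8 + (2/15)Q − (89 - 0.2Q) = 7, so Q' = 153.6.
Then Pb = 89 − 0.2·153.6 = 58.28 and Ps = 44.8 + (2/15)·153.6 = 65.28.
The subsidy expands output by 153.6 − 132.6 = 21 past the efficient level; on those units the gap between marginal cost and willingness to pay runs from 0 up to 7.
DWL = ½ × 7 × 21 = 73.5.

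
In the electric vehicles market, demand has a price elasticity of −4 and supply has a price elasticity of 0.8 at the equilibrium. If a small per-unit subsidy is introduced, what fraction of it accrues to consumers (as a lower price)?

Consumer share = 1/6

For a small subsidy around the equilibrium, the benefit split depends on the relative slopes, which at a point are proportional to the elasticities.
Buyer share = εs/(εs + |εd|) = 0.8/(0.8 + 4) = 1/6; seller share = |εd|/(εs + |εd|) = 5/6.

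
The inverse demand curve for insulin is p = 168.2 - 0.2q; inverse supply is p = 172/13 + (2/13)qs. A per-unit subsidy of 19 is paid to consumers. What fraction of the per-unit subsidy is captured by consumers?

Consumer share = 13/23

Pre-subsidy: 168.2 - 0.2q = 172/13 + (2/13)q gives q* = 10073/23 and p* = 1854/23.
With the rebate, buyers effectively pay pb = ps − 19, where ps is the price sellers receive.
On the curves, pb = 168.2 - 0.2q and ps = 172/13 + (2/13)q; the wedge ps − pb = 19 gives 172/13 + (2/13)q − (168.2 - 0.2q) = 19, so q' = 11308/23.
Then pb = 168.2 − 0.2·(11308/23) = 1607/23 and ps = 172/13 + (2/13)·(11308/23) = 2044/23.
Buyers' price falls by p* − pb = 1854/23 − 1607/23 = 247/23; sellers' price rises by ps − p* = 2044/23 − 1854/23 = 190/23.
So consumers capture (247/23)/19 = 13/23 of each unit of subsidy.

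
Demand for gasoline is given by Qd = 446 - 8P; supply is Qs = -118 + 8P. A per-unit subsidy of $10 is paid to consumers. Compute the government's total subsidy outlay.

Pre-subsidy: 446 - 8P = -118 + 8P gives P* = 35.25, Q* = 164.
With the rebate, buyers effectively pay Pb = Ps − 10, where Ps is the price sellers receive.
Demand in terms of Ps becomes Qd = 446 − 8(Ps − 10) = 526 - 8Ps. Setting this equal to supply: 526 - 8Ps = -118 + 8Ps, so Ps = 40.25.
Buyers pay Pb = 40.25 − 10 = 30.25; Q' = -118 + 8·40.25 = 204.
Government outlay = subsidy × quantity = 10 × 204 = 2040.

Government cost = $2040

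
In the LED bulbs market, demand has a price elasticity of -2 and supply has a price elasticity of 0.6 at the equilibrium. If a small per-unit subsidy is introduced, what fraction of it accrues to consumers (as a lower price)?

For a small subsidy around the equilibrium, the benefit split depends on the relative slopes, which at a point are proportional to the elasticities.
Buyer share = εs/(εs + |εd|) = 0.6/(0.6 + 2) = 3/13; seller share = |εd|/(εs + |εd|) = 10/13.

Consumer share = 3/13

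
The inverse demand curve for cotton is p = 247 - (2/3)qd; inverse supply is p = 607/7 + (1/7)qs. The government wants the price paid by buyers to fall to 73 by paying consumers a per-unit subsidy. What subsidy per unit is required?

At a buyer price of 73, quantity demanded is 370.5 − 1.5·73 = 261.
Sellers supply 261 only when they receive ps = 607/7 + (1/7)·261 = 124.
s = ps − pb = 124 − 73 = 51.

Required subsidy s = 51 per unit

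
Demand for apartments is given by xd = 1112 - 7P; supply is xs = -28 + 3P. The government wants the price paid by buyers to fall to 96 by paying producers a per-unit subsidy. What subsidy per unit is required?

At a buyer price of 96, quantity demanded is 1112 − 7·96 = 440.
Sellers supply 440 only when they receive Ps with -28 + 3·Ps = 440, i.e. Ps = 156.
s = Ps − Pb = 156 − 96 = 60.

Required subsidy s = 60 per unit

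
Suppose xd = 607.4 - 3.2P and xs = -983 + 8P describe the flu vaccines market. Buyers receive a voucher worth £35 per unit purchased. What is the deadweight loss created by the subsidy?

Pre-subsidy: 607.4 - 3.2P = -983 + 8P gives P* = 142, x* = 153.
With the rebate, buyers effectively pay Pb = Ps − 35, where Ps is the price sellers receive.
Demand in terms of Ps becomes xd = 607.4 − 3.2(Ps − 35) = 719.4 - 3.2Ps. Setting this equal to supply: 719.4 - 3.2Ps = -983 + 8Ps, so Ps = 152.
Buyers pay Pb = 152 − 35 = 117; x' = -983 + 8·152 = 233.
The subsidy expands output by 233 − 153 = 80 past the efficient level; on those units the gap between marginal cost and willingness to pay runs from 0 up to 35.
DWL = ½ × 35 × 80 = 1400.

Deadweight loss = £1400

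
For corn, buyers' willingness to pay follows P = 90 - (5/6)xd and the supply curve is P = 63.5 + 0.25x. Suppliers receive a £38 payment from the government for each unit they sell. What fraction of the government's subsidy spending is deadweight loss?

Pre-subsidy: 90 - (5/6)x = 63.5 + 0.25x gives x* = 318/13 and P* = 905/13.
With the subsidy, sellers receive Ps = Pb + 38 for each unit, where Pb is the price buyers pay.
On the curves, Pb = 90 - (5/6)x and Ps = 63.5 + 0.25x; the wedge Ps − Pb = 38 gives 63.5 + 0.25x − (90 - (5/6)x) = 38, so x' = 774/13.
Then Pb = 90 − (5/6)·(774/13) = 525/13 and Ps = 63.5 + 0.25·(774/13) = 1019/13.
ΔCS = ½(318/13 + 774/13)(905/13 − 525/13) = 15960/13; ΔPS = ½(318/13 + 774/13)(1019/13 − 905/13) = 4788/13.
Government spending = 38 × 774/13 = 29412/13.
DWL = ½ × 38 × (774/13 − 318/13) = 8664/13; fraction = (8664/13) / (29412/13) = 38/129.

DWL / government spending = 38/129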